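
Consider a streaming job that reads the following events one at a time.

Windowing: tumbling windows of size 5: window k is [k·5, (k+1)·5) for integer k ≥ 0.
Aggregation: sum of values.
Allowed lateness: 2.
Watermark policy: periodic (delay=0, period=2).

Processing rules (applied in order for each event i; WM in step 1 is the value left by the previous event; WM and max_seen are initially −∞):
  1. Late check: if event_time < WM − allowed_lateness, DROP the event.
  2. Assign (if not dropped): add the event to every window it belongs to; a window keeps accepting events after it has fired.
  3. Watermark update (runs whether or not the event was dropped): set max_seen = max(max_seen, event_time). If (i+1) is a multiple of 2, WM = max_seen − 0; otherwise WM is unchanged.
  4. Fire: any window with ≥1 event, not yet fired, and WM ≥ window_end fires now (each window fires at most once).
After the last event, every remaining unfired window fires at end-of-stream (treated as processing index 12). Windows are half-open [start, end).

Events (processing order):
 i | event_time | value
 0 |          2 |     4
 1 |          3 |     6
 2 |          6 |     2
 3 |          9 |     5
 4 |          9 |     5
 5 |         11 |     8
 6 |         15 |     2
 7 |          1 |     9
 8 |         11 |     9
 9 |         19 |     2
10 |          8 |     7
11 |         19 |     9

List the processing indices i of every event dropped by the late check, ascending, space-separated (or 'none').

7 8 10

i=0 t=2 v=4: → [0,5); WM=−∞
i=1 t=3 v=6: → [0,5); WM=3
i=2 t=6 v=2: → [5,10); WM=3
i=3 t=9 v=5: → [5,10); WM=9; [0,5) fires=10
i=4 t=9 v=5: → [5,10); WM=9
i=5 t=11 v=8: → [10,15); WM=11; [5,10) fires=12
i=6 t=15 v=2: → [15,20); WM=11
i=7 t=1 v=9: DROP (t<11-2); WM=15; [10,15) fires=8
i=8 t=11 v=9: DROP (t<15-2); WM=15
i=9 t=19 v=2: → [15,20); WM=19
i=10 t=8 v=7: DROP (t<19-2); WM=19
i=11 t=19 v=9: → [15,20); WM=19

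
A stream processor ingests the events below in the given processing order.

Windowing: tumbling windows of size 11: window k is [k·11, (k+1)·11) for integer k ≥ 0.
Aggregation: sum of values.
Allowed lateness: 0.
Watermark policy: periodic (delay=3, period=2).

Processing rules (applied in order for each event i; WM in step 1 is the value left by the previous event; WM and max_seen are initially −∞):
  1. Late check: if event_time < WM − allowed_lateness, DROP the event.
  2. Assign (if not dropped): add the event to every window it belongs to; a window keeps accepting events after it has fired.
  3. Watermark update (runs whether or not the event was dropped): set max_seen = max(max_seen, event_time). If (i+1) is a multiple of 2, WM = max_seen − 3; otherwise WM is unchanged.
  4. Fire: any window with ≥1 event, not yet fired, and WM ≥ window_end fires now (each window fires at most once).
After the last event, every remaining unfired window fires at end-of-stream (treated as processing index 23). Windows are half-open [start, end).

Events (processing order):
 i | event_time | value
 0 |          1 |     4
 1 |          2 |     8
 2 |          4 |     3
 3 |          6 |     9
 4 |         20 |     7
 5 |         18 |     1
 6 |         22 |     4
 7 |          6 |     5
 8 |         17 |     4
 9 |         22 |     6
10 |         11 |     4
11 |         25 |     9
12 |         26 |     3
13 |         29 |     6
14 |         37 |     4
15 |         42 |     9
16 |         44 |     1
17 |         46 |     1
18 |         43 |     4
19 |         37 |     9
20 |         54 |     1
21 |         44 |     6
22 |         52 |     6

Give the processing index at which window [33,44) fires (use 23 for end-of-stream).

i=0 t=1 v=4: → [0,11); WM=−∞
i=1 t=2 v=8: → [0,11); WM=-1
i=2 t=4 v=3: → [0,11); WM=-1
i=3 t=6 v=9: → [0,11); WM=3
i=4 t=20 v=7: → [11,22); WM=3
i=5 t=18 v=1: → [11,22); WM=17; [0,11) fires=24
i=6 t=22 v=4: → [22,33); WM=17
i=7 t=6 v=5: DROP (t<17-0); WM=19
i=8 t=17 v=4: DROP (t<19-0); WM=19
i=9 t=22 v=6: → [22,33); WM=19
i=10 t=11 v=4: DROP (t<19-0); WM=19
i=11 t=25 v=9: → [22,33); WM=22; [11,22) fires=8
i=12 t=26 v=3: → [22,33); WM=22
i=13 t=29 v=6: → [22,33); WM=26
i=14 t=37 v=4: → [33,44); WM=26
i=15 t=42 v=9: → [33,44); WM=39; [22,33) fires=28
i=16 t=44 v=1: → [44,55); WM=39
i=17 t=46 v=1: → [44,55); WM=43
i=18 t=43 v=4: → [33,44); WM=43
i=19 t=37 v=9: DROP (t<43-0); WM=43
i=20 t=54 v=1: → [44,55); WM=43
i=21 t=44 v=6: → [44,55); WM=51; [33,44) fires=17
i=22 t=52 v=6: → [44,55); WM=51

21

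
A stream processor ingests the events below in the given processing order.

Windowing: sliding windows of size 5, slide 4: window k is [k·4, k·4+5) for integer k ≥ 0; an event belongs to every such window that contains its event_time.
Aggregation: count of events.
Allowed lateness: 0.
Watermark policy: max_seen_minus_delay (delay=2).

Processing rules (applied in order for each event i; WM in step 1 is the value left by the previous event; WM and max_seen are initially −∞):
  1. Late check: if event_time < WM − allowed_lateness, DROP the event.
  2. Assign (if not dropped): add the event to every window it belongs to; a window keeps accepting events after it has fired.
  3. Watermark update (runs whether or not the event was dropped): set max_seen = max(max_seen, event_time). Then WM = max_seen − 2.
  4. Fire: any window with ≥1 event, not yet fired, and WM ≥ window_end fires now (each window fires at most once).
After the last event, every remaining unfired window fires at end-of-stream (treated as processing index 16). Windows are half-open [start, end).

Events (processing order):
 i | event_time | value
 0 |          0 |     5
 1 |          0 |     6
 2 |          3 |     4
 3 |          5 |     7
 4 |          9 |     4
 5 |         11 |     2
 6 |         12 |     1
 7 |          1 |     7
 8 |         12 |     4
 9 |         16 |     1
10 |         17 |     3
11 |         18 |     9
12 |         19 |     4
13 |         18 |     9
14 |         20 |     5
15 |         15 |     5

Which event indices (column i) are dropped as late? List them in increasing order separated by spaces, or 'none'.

i=0 t=0 v=5: → [0,5); WM=-2
i=1 t=0 v=6: → [0,5); WM=-2
i=2 t=3 v=4: → [0,5); WM=1
i=3 t=5 v=7: → [4,9); WM=3
i=4 t=9 v=4: → [8,13); WM=7; [0,5) fires=3
i=5 t=11 v=2: → [8,13); WM=9; [4,9) fires=1
i=6 t=12 v=1: → [12,17),[8,13); WM=10
i=7 t=1 v=7: DROP (t<10-0); WM=10
i=8 t=12 v=4: → [12,17),[8,13); WM=10
i=9 t=16 v=1: → [16,21),[12,17); WM=14; [8,13) fires=4
i=10 t=17 v=3: → [16,21); WM=15
i=11 t=18 v=9: → [16,21); WM=16
i=12 t=19 v=4: → [16,21); WM=17; [12,17) fires=3
i=13 t=18 v=9: → [16,21); WM=17
i=14 t=20 v=5: → [20,25),[16,21); WM=18
i=15 t=15 v=5: DROP (t<18-0); WM=18

7 15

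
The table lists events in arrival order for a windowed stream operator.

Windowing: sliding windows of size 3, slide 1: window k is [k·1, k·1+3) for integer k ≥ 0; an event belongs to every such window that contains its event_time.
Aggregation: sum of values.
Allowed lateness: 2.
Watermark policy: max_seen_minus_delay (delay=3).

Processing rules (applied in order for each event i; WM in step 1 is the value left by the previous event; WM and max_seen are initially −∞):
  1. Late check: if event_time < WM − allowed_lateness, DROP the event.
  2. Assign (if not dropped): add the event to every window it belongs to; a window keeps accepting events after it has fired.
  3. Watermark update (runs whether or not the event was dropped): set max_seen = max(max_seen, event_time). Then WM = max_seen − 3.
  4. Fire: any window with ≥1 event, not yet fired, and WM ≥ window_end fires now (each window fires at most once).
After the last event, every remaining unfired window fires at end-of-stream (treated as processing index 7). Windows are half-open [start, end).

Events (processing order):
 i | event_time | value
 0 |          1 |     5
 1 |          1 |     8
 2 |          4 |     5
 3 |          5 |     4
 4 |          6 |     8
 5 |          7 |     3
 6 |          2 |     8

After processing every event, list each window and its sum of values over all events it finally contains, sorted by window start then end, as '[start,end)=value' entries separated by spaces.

[0,3)=21 [1,4)=21 [2,5)=13 [3,6)=9 [4,7)=17 [5,8)=15 [6,9)=11 [7,10)=3

i=0 t=1 v=5: → [1,4),[0,3); WM=-2
i=1 t=1 v=8: → [1,4),[0,3); WM=-2
i=2 t=4 v=5: → [4,7),[3,6),[2,5); WM=1
i=3 t=5 v=4: → [5,8),[4,7),[3,6); WM=2
i=4 t=6 v=8: → [6,9),[5,8),[4,7); WM=3; [0,3) fires=13
i=5 t=7 v=3: → [7,10),[6,9),[5,8); WM=4; [1,4) fires=13
i=6 t=2 v=8: → [2,5),[1,4),[0,3); WM=4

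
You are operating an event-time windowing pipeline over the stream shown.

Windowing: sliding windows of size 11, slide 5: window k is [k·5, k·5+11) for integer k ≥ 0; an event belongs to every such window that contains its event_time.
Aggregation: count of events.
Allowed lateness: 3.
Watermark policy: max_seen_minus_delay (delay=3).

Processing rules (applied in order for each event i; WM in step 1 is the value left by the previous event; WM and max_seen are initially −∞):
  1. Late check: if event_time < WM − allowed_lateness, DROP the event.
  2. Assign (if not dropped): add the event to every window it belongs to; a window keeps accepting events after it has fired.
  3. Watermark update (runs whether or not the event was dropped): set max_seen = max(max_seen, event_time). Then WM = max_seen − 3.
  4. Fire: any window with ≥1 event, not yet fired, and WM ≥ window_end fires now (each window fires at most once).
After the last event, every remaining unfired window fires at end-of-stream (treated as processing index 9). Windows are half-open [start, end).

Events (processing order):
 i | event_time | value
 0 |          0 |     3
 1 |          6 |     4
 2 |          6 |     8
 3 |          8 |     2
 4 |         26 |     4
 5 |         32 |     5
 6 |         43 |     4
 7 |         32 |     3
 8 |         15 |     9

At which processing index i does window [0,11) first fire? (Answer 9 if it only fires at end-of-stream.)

4

i=0 t=0 v=3: → [0,11); WM=-3
i=1 t=6 v=4: → [5,16),[0,11); WM=3
i=2 t=6 v=8: → [5,16),[0,11); WM=3
i=3 t=8 v=2: → [5,16),[0,11); WM=5
i=4 t=26 v=4: → [25,36),[20,31); WM=23; [0,11) fires=4 [5,16) fires=3
i=5 t=32 v=5: → [30,41),[25,36); WM=29
i=6 t=43 v=4: → [40,51),[35,46); WM=40; [20,31) fires=1 [25,36) fires=2
i=7 t=32 v=3: DROP (t<40-3); WM=40
i=8 t=15 v=9: DROP (t<40-3); WM=40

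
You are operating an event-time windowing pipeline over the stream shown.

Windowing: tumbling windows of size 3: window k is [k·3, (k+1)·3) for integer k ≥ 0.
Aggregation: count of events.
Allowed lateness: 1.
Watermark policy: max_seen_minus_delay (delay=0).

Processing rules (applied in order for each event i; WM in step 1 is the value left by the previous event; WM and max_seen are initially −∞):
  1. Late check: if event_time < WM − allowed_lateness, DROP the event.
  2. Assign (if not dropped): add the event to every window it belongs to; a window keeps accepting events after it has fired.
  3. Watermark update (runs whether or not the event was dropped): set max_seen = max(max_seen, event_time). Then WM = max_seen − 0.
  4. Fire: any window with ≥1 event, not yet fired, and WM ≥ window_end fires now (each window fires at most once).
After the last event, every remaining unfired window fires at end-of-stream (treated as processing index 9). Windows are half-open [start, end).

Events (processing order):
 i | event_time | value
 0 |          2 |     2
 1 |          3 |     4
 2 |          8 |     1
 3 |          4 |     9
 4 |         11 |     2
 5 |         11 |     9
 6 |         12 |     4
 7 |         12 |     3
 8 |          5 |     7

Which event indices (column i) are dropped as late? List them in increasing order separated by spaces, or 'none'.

3 8

i=0 t=2 v=2: → [0,3); WM=2
i=1 t=3 v=4: → [3,6); WM=3; [0,3) fires=1
i=2 t=8 v=1: → [6,9); WM=8; [3,6) fires=1
i=3 t=4 v=9: DROP (t<8-1); WM=8
i=4 t=11 v=2: → [9,12); WM=11; [6,9) fires=1
i=5 t=11 v=9: → [9,12); WM=11
i=6 t=12 v=4: → [12,15); WM=12; [9,12) fires=2
i=7 t=12 v=3: → [12,15); WM=12
i=8 t=5 v=7: DROP (t<12-1); WM=12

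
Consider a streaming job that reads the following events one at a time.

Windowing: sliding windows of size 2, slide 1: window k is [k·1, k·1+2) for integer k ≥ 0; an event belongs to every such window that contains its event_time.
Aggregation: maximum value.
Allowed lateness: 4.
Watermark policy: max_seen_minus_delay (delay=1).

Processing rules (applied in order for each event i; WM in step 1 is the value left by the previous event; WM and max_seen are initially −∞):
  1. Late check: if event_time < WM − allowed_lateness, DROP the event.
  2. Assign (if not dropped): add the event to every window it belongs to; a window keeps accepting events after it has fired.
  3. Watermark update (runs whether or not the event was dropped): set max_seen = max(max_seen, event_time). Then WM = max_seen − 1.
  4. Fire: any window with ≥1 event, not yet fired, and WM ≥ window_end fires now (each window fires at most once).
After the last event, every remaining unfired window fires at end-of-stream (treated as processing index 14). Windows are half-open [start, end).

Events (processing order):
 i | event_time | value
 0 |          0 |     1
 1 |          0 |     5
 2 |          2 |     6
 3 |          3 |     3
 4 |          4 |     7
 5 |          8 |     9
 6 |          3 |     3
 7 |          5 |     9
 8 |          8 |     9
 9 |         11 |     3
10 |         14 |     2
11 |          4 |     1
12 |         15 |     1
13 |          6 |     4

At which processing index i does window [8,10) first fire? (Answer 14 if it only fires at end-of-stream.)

i=0 t=0 v=1: → [0,2); WM=-1
i=1 t=0 v=5: → [0,2); WM=-1
i=2 t=2 v=6: → [2,4),[1,3); WM=1
i=3 t=3 v=3: → [3,5),[2,4); WM=2; [0,2) fires=5
i=4 t=4 v=7: → [4,6),[3,5); WM=3; [1,3) fires=6
i=5 t=8 v=9: → [8,10),[7,9); WM=7; [2,4) fires=6 [3,5) fires=7 [4,6) fires=7
i=6 t=3 v=3: → [3,5),[2,4); WM=7
i=7 t=5 v=9: → [5,7),[4,6); WM=7; [5,7) fires=9
i=8 t=8 v=9: → [8,10),[7,9); WM=7
i=9 t=11 v=3: → [11,13),[10,12); WM=10; [7,9) fires=9 [8,10) fires=9
i=10 t=14 v=2: → [14,16),[13,15); WM=13; [10,12) fires=3 [11,13) fires=3
i=11 t=4 v=1: DROP (t<13-4); WM=13
i=12 t=15 v=1: → [15,17),[14,16); WM=14
i=13 t=6 v=4: DROP (t<14-4); WM=14

9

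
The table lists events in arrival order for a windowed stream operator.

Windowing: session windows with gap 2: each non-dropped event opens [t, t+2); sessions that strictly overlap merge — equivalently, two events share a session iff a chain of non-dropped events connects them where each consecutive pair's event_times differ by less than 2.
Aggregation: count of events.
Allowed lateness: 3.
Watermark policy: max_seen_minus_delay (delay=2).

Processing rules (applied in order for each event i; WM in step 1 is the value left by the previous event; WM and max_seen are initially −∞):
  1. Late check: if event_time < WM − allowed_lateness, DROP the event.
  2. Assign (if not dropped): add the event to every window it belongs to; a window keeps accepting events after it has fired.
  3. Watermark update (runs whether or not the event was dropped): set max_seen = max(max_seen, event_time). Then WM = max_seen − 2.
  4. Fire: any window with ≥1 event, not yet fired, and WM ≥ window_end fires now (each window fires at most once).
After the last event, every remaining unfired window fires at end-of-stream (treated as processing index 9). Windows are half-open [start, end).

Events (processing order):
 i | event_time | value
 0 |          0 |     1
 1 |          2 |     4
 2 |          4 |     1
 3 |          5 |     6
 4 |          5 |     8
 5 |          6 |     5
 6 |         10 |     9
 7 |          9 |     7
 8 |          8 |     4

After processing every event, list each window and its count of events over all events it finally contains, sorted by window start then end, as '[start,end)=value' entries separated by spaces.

[0,2)=1 [2,4)=1 [4,8)=4 [8,12)=3

i=0 t=0 v=1: → [0,2); WM=-2
i=1 t=2 v=4: → [2,4); WM=0
i=2 t=4 v=1: → [4,6); WM=2
i=3 t=5 v=6: → [4,7); WM=3
i=4 t=5 v=8: → [4,7); WM=3
i=5 t=6 v=5: → [4,8); WM=4
i=6 t=10 v=9: → [10,12); WM=8
i=7 t=9 v=7: → [9,12); WM=8
i=8 t=8 v=4: → [8,12); WM=8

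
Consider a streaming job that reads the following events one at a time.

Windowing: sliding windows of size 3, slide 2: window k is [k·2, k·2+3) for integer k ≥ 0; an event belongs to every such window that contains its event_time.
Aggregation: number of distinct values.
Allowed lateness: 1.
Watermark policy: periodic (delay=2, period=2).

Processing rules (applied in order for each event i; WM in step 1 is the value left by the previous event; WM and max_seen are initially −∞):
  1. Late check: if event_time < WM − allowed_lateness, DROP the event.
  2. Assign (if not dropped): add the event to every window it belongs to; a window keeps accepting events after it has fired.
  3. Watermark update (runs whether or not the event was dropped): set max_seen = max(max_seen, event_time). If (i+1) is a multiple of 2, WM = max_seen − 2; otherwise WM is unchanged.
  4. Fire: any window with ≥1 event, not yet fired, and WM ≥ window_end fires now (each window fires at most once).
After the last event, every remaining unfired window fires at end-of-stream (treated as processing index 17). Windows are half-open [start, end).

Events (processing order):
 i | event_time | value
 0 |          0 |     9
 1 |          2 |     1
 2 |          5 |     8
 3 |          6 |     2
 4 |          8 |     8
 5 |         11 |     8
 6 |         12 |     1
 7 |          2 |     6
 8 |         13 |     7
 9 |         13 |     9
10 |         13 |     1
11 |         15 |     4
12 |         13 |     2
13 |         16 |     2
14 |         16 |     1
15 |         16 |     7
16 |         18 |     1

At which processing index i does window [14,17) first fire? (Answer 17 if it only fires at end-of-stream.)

17

i=0 t=0 v=9: → [0,3); WM=−∞
i=1 t=2 v=1: → [2,5),[0,3); WM=0
i=2 t=5 v=8: → [4,7); WM=0
i=3 t=6 v=2: → [6,9),[4,7); WM=4; [0,3) fires=2
i=4 t=8 v=8: → [8,11),[6,9); WM=4
i=5 t=11 v=8: → [10,13); WM=9; [2,5) fires=1 [4,7) fires=2 [6,9) fires=2
i=6 t=12 v=1: → [12,15),[10,13); WM=9
i=7 t=2 v=6: DROP (t<9-1); WM=10
i=8 t=13 v=7: → [12,15); WM=10
i=9 t=13 v=9: → [12,15); WM=11; [8,11) fires=1
i=10 t=13 v=1: → [12,15); WM=11
i=11 t=15 v=4: → [14,17); WM=13; [10,13) fires=2
i=12 t=13 v=2: → [12,15); WM=13
i=13 t=16 v=2: → [16,19),[14,17); WM=14
i=14 t=16 v=1: → [16,19),[14,17); WM=14
i=15 t=16 v=7: → [16,19),[14,17); WM=14
i=16 t=18 v=1: → [18,21),[16,19); WM=14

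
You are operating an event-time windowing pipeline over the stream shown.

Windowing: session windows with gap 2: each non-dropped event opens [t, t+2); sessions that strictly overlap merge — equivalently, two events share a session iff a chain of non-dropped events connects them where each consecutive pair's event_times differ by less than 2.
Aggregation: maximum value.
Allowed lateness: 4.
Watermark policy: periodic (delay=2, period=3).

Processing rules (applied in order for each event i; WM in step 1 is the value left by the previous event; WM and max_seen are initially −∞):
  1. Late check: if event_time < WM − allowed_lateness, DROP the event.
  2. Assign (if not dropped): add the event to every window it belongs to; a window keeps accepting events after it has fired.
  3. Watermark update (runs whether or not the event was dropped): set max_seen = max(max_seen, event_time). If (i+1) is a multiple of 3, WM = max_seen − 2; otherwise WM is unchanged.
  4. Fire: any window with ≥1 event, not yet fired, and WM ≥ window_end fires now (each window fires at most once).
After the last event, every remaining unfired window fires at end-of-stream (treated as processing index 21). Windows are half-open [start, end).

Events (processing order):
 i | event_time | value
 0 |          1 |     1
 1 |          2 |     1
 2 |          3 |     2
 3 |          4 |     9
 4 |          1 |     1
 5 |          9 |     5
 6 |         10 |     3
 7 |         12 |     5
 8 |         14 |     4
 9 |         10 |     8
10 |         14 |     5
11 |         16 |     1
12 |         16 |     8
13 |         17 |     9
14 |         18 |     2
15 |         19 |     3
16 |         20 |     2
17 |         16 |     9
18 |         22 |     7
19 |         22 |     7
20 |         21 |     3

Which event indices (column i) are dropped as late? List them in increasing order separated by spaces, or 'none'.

none

i=0 t=1 v=1: → [1,3); WM=−∞
i=1 t=2 v=1: → [1,4); WM=−∞
i=2 t=3 v=2: → [1,5); WM=1
i=3 t=4 v=9: → [1,6); WM=1
i=4 t=1 v=1: → [1,6); WM=1
i=5 t=9 v=5: → [9,11); WM=7
i=6 t=10 v=3: → [9,12); WM=7
i=7 t=12 v=5: → [12,14); WM=7
i=8 t=14 v=4: → [14,16); WM=12
i=9 t=10 v=8: → [9,12); WM=12
i=10 t=14 v=5: → [14,16); WM=12
i=11 t=16 v=1: → [16,18); WM=14
i=12 t=16 v=8: → [16,18); WM=14
i=13 t=17 v=9: → [16,19); WM=14
i=14 t=18 v=2: → [16,20); WM=16
i=15 t=19 v=3: → [16,21); WM=16
i=16 t=20 v=2: → [16,22); WM=16
i=17 t=16 v=9: → [16,22); WM=18
i=18 t=22 v=7: → [22,24); WM=18
i=19 t=22 v=7: → [22,24); WM=18
i=20 t=21 v=3: → [16,24); WM=20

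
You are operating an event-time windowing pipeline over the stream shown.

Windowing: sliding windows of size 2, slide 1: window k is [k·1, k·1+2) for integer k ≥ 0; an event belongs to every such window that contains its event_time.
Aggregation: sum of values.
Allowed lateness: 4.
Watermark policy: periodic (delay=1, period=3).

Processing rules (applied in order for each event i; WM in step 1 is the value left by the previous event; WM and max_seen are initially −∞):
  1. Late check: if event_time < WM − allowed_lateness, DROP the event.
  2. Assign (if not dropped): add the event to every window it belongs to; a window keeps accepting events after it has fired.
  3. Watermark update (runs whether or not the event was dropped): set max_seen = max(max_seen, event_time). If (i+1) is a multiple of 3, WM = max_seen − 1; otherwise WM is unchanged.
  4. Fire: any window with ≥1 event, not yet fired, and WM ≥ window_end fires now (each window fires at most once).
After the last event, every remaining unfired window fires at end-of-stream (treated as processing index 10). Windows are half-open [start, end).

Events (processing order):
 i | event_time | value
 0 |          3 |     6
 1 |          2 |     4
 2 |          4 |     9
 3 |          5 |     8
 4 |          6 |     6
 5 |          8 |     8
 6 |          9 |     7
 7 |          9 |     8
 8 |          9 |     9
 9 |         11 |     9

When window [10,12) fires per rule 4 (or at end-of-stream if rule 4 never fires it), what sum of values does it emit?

9

i=0 t=3 v=6: → [3,5),[2,4); WM=−∞
i=1 t=2 v=4: → [2,4),[1,3); WM=−∞
i=2 t=4 v=9: → [4,6),[3,5); WM=3; [1,3) fires=4
i=3 t=5 v=8: → [5,7),[4,6); WM=3
i=4 t=6 v=6: → [6,8),[5,7); WM=3
i=5 t=8 v=8: → [8,10),[7,9); WM=7; [2,4) fires=10 [3,5) fires=15 [4,6) fires=17 [5,7) fires=14
i=6 t=9 v=7: → [9,11),[8,10); WM=7
i=7 t=9 v=8: → [9,11),[8,10); WM=7
i=8 t=9 v=9: → [9,11),[8,10); WM=8; [6,8) fires=6
i=9 t=11 v=9: → [11,13),[10,12); WM=8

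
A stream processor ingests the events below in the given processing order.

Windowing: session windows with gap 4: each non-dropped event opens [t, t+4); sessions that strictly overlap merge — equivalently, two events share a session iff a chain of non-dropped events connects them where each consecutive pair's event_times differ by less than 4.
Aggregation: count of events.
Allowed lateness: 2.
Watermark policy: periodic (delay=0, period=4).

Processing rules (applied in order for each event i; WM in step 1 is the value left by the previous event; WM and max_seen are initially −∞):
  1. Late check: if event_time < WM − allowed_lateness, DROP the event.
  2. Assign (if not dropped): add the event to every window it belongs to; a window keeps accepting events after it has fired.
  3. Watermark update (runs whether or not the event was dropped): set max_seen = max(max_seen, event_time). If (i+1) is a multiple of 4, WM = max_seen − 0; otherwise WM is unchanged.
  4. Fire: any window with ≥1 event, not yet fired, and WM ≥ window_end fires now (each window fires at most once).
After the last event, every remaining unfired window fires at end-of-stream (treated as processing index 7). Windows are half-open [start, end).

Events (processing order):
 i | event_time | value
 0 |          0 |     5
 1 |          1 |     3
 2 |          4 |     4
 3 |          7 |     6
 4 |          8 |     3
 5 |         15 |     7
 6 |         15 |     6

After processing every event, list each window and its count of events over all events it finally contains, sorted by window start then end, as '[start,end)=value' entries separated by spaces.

i=0 t=0 v=5: → [0,4); WM=−∞
i=1 t=1 v=3: → [0,5); WM=−∞
i=2 t=4 v=4: → [0,8); WM=−∞
i=3 t=7 v=6: → [0,11); WM=7
i=4 t=8 v=3: → [0,12); WM=7
i=5 t=15 v=7: → [15,19); WM=7
i=6 t=15 v=6: → [15,19); WM=7

[0,12)=5 [15,19)=2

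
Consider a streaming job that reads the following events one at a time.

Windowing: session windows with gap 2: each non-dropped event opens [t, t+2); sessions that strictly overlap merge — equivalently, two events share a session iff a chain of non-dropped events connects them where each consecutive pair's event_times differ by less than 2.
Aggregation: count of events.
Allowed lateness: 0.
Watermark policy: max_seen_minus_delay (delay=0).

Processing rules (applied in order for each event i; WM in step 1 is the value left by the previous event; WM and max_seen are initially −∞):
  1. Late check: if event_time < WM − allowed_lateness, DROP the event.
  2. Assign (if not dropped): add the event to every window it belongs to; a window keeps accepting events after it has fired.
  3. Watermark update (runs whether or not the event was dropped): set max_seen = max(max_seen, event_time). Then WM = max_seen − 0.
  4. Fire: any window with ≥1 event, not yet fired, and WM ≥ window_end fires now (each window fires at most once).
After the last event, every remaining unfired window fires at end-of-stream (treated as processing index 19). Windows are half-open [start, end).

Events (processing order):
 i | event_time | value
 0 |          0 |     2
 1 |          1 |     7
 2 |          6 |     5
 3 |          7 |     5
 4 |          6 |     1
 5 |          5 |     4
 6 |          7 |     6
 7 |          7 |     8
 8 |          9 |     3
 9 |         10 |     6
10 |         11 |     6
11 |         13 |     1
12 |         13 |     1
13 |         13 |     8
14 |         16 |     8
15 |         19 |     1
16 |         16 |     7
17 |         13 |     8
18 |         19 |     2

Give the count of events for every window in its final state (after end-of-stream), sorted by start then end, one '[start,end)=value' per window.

i=0 t=0 v=2: → [0,2); WM=0
i=1 t=1 v=7: → [0,3); WM=1
i=2 t=6 v=5: → [6,8); WM=6
i=3 t=7 v=5: → [6,9); WM=7
i=4 t=6 v=1: DROP (t<7-0); WM=7
i=5 t=5 v=4: DROP (t<7-0); WM=7
i=6 t=7 v=6: → [6,9); WM=7
i=7 t=7 v=8: → [6,9); WM=7
i=8 t=9 v=3: → [9,11); WM=9
i=9 t=10 v=6: → [9,12); WM=10
i=10 t=11 v=6: → [9,13); WM=11
i=11 t=13 v=1: → [13,15); WM=13
i=12 t=13 v=1: → [13,15); WM=13
i=13 t=13 v=8: → [13,15); WM=13
i=14 t=16 v=8: → [16,18); WM=16
i=15 t=19 v=1: → [19,21); WM=19
i=16 t=16 v=7: DROP (t<19-0); WM=19
i=17 t=13 v=8: DROP (t<19-0); WM=19
i=18 t=19 v=2: → [19,21); WM=19

[0,3)=2 [6,9)=4 [9,13)=3 [13,15)=3 [16,18)=1 [19,21)=2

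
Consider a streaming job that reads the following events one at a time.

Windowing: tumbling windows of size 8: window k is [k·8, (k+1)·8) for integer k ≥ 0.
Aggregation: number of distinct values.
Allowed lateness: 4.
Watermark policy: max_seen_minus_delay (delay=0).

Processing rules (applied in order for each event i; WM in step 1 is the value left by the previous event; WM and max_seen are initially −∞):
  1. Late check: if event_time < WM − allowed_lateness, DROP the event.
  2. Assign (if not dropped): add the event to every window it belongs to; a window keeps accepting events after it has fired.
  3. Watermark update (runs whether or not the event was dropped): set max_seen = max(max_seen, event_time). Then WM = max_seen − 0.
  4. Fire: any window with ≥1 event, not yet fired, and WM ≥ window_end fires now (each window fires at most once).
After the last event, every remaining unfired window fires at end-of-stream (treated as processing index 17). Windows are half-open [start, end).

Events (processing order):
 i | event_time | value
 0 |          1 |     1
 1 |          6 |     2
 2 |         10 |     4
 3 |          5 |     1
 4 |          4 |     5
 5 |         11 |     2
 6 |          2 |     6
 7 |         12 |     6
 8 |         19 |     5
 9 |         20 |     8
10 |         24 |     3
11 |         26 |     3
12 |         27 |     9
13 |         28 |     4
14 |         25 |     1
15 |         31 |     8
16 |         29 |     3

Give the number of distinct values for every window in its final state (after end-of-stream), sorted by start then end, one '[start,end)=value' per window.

[0,8)=2 [8,16)=3 [16,24)=2 [24,32)=5

i=0 t=1 v=1: → [0,8); WM=1
i=1 t=6 v=2: → [0,8); WM=6
i=2 t=10 v=4: → [8,16); WM=10; [0,8) fires=2
i=3 t=5 v=1: DROP (t<10-4); WM=10
i=4 t=4 v=5: DROP (t<10-4); WM=10
i=5 t=11 v=2: → [8,16); WM=11
i=6 t=2 v=6: DROP (t<11-4); WM=11
i=7 t=12 v=6: → [8,16); WM=12
i=8 t=19 v=5: → [16,24); WM=19; [8,16) fires=3
i=9 t=20 v=8: → [16,24); WM=20
i=10 t=24 v=3: → [24,32); WM=24; [16,24) fires=2
i=11 t=26 v=3: → [24,32); WM=26
i=12 t=27 v=9: → [24,32); WM=27
i=13 t=28 v=4: → [24,32); WM=28
i=14 t=25 v=1: → [24,32); WM=28
i=15 t=31 v=8: → [24,32); WM=31
i=16 t=29 v=3: → [24,32); WM=31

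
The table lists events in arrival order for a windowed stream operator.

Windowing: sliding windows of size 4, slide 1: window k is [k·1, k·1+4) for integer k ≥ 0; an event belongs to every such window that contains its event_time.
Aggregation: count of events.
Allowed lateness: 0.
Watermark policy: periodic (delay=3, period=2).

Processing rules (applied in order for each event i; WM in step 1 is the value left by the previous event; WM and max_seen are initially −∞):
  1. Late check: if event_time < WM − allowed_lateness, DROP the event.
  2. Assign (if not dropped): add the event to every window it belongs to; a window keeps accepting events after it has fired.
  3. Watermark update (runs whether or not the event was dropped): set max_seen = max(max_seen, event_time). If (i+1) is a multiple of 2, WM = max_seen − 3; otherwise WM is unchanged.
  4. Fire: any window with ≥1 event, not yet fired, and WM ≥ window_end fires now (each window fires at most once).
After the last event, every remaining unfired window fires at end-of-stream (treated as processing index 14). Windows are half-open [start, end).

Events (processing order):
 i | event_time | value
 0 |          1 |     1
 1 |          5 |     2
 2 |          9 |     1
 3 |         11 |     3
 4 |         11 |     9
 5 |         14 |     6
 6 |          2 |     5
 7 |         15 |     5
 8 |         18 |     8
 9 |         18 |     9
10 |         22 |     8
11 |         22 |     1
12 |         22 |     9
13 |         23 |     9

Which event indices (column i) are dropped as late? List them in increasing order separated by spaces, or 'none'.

6

i=0 t=1 v=1: → [1,5),[0,4); WM=−∞
i=1 t=5 v=2: → [5,9),[4,8),[3,7),[2,6); WM=2
i=2 t=9 v=1: → [9,13),[8,12),[7,11),[6,10); WM=2
i=3 t=11 v=3: → [11,15),[10,14),[9,13),[8,12); WM=8; [0,4) fires=1 [1,5) fires=1 [2,6) fires=1 [3,7) fires=1 [4,8) fires=1
i=4 t=11 v=9: → [11,15),[10,14),[9,13),[8,12); WM=8
i=5 t=14 v=6: → [14,18),[13,17),[12,16),[11,15); WM=11; [5,9) fires=1 [6,10) fires=1 [7,11) fires=1
i=6 t=2 v=5: DROP (t<11-0); WM=11
i=7 t=15 v=5: → [15,19),[14,18),[13,17),[12,16); WM=12; [8,12) fires=3
i=8 t=18 v=8: → [18,22),[17,21),[16,20),[15,19); WM=12
i=9 t=18 v=9: → [18,22),[17,21),[16,20),[15,19); WM=15; [9,13) fires=3 [10,14) fires=2 [11,15) fires=3
i=10 t=22 v=8: → [22,26),[21,25),[20,24),[19,23); WM=15
i=11 t=22 v=1: → [22,26),[21,25),[20,24),[19,23); WM=19; [12,16) fires=2 [13,17) fires=2 [14,18) fires=2 [15,19) fires=3
i=12 t=22 v=9: → [22,26),[21,25),[20,24),[19,23); WM=19
i=13 t=23 v=9: → [23,27),[22,26),[21,25),[20,24); WM=20; [16,20) fires=2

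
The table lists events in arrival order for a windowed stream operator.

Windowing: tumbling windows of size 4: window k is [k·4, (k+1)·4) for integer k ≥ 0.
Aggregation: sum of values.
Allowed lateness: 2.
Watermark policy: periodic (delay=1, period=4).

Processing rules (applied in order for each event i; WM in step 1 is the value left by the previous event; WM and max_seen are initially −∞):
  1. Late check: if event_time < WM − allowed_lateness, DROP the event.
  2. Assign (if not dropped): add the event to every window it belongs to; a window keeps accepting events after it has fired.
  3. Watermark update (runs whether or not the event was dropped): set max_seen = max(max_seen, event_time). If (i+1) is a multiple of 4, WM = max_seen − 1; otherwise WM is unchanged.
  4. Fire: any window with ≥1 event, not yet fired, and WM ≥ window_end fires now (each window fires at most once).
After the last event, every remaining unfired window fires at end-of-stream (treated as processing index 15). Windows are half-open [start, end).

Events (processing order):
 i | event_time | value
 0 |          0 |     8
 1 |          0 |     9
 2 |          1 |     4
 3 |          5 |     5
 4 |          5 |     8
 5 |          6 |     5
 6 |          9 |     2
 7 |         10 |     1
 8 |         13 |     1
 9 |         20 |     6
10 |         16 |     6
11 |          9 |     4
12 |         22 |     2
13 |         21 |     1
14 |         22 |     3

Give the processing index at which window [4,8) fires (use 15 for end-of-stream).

i=0 t=0 v=8: → [0,4); WM=−∞
i=1 t=0 v=9: → [0,4); WM=−∞
i=2 t=1 v=4: → [0,4); WM=−∞
i=3 t=5 v=5: → [4,8); WM=4; [0,4) fires=21
i=4 t=5 v=8: → [4,8); WM=4
i=5 t=6 v=5: → [4,8); WM=4
i=6 t=9 v=2: → [8,12); WM=4
i=7 t=10 v=1: → [8,12); WM=9; [4,8) fires=18
i=8 t=13 v=1: → [12,16); WM=9
i=9 t=20 v=6: → [20,24); WM=9
i=10 t=16 v=6: → [16,20); WM=9
i=11 t=9 v=4: → [8,12); WM=19; [8,12) fires=7 [12,16) fires=1
i=12 t=22 v=2: → [20,24); WM=19
i=13 t=21 v=1: → [20,24); WM=19
i=14 t=22 v=3: → [20,24); WM=19

7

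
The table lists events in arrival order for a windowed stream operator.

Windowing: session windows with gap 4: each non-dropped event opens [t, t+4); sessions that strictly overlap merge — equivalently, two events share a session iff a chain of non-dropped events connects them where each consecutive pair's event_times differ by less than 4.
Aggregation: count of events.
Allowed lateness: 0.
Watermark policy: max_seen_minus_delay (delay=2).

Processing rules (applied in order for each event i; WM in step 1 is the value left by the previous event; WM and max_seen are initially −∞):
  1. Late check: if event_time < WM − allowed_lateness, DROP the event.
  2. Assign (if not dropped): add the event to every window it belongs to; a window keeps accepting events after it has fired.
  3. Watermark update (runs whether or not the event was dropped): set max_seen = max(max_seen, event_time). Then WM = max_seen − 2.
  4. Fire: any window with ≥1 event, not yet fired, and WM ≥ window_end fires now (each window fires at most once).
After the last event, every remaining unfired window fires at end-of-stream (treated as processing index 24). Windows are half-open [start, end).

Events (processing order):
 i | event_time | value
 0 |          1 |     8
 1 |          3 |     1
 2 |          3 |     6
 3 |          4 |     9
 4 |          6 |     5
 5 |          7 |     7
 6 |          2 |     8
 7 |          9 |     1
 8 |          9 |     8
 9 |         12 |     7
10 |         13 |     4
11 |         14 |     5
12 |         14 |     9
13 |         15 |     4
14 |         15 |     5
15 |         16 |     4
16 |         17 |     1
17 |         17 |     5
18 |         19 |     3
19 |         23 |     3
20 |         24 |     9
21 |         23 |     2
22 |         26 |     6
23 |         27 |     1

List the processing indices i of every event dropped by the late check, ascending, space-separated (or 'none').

6

i=0 t=1 v=8: → [1,5); WM=-1
i=1 t=3 v=1: → [1,7); WM=1
i=2 t=3 v=6: → [1,7); WM=1
i=3 t=4 v=9: → [1,8); WM=2
i=4 t=6 v=5: → [1,10); WM=4
i=5 t=7 v=7: → [1,11); WM=5
i=6 t=2 v=8: DROP (t<5-0); WM=5
i=7 t=9 v=1: → [1,13); WM=7
i=8 t=9 v=8: → [1,13); WM=7
i=9 t=12 v=7: → [1,16); WM=10
i=10 t=13 v=4: → [1,17); WM=11
i=11 t=14 v=5: → [1,18); WM=12
i=12 t=14 v=9: → [1,18); WM=12
i=13 t=15 v=4: → [1,19); WM=13
i=14 t=15 v=5: → [1,19); WM=13
i=15 t=16 v=4: → [1,20); WM=14
i=16 t=17 v=1: → [1,21); WM=15
i=17 t=17 v=5: → [1,21); WM=15
i=18 t=19 v=3: → [1,23); WM=17
i=19 t=23 v=3: → [23,27); WM=21
i=20 t=24 v=9: → [23,28); WM=22
i=21 t=23 v=2: → [23,28); WM=22
i=22 t=26 v=6: → [23,30); WM=24
i=23 t=27 v=1: → [23,31); WM=25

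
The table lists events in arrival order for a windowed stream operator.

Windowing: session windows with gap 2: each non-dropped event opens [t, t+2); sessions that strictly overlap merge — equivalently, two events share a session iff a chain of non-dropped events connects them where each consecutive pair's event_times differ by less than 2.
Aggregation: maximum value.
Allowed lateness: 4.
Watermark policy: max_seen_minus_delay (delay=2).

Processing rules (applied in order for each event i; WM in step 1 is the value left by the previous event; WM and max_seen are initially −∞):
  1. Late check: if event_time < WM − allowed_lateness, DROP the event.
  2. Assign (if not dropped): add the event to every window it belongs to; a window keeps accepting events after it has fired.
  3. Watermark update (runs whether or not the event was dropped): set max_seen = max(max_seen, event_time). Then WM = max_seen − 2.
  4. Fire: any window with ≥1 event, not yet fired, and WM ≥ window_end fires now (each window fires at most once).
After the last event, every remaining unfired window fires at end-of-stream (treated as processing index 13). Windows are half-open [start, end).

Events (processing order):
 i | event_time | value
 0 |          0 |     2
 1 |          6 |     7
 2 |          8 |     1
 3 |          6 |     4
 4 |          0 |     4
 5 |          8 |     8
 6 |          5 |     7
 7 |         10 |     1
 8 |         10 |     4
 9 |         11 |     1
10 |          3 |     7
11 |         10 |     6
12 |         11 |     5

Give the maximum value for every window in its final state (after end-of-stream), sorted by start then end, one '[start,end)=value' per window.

i=0 t=0 v=2: → [0,2); WM=-2
i=1 t=6 v=7: → [6,8); WM=4
i=2 t=8 v=1: → [8,10); WM=6
i=3 t=6 v=4: → [6,8); WM=6
i=4 t=0 v=4: DROP (t<6-4); WM=6
i=5 t=8 v=8: → [8,10); WM=6
i=6 t=5 v=7: → [5,8); WM=6
i=7 t=10 v=1: → [10,12); WM=8
i=8 t=10 v=4: → [10,12); WM=8
i=9 t=11 v=1: → [10,13); WM=9
i=10 t=3 v=7: DROP (t<9-4); WM=9
i=11 t=10 v=6: → [10,13); WM=9
i=12 t=11 v=5: → [10,13); WM=9

[0,2)=2 [5,8)=7 [8,10)=8 [10,13)=6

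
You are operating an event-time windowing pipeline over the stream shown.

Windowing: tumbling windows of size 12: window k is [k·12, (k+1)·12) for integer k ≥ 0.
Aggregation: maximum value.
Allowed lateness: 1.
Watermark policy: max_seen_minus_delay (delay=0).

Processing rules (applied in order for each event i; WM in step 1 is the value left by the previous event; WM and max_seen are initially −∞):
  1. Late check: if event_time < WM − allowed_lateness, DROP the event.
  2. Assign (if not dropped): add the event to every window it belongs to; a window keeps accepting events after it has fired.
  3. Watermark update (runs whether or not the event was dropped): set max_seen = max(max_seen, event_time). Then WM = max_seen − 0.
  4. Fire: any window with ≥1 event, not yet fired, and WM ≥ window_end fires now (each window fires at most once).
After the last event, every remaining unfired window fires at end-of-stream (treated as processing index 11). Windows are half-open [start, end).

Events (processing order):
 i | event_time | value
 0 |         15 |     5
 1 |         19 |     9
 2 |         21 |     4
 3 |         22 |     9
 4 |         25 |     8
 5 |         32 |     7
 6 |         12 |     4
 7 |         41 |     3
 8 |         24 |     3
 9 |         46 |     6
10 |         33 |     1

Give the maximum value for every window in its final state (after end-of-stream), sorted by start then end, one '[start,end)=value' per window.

[12,24)=9 [24,36)=8 [36,48)=6

i=0 t=15 v=5: → [12,24); WM=15
i=1 t=19 v=9: → [12,24); WM=19
i=2 t=21 v=4: → [12,24); WM=21
i=3 t=22 v=9: → [12,24); WM=22
i=4 t=25 v=8: → [24,36); WM=25; [12,24) fires=9
i=5 t=32 v=7: → [24,36); WM=32
i=6 t=12 v=4: DROP (t<32-1); WM=32
i=7 t=41 v=3: → [36,48); WM=41; [24,36) fires=8
i=8 t=24 v=3: DROP (t<41-1); WM=41
i=9 t=46 v=6: → [36,48); WM=46
i=10 t=33 v=1: DROP (t<46-1); WM=46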